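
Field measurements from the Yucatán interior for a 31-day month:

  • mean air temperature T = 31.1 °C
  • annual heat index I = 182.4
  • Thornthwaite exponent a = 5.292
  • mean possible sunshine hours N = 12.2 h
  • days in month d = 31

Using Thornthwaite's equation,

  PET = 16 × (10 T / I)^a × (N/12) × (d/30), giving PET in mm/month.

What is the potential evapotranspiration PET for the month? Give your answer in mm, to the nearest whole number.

283 mm

10T/I = 10 × 31.1 / 182.4 = 1.7050
(10T/I)^a = 1.7050^5.292 = 16.8378
Uncorrected PET = 16 × 16.8378 = 269.405 mm
Correction = (N/12)(d/30) = (12.2/12)(31/30) = 1.0506
PET = 269.405 × 1.0506 = 283.037 mm/month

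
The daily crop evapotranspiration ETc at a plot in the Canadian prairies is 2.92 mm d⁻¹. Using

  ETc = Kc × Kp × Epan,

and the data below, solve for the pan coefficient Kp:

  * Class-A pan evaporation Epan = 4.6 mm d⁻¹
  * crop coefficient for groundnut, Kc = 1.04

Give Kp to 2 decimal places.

ETc = Kc × Kp × Epan  ⇒  Kp = ETc / (Kc × Epan)
Kp = 2.92 / (1.04 × 4.6) = 2.92 / 4.784 = 0.6104

0.61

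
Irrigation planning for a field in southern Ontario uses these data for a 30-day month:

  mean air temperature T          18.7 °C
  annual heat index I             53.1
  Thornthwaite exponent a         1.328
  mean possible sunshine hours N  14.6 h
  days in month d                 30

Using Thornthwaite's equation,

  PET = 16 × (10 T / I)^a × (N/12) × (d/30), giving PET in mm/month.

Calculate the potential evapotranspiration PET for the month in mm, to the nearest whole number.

10T/I = 10 × 18.7 / 53.1 = 3.5217
(10T/I)^a = 3.5217^1.328 = 5.3222
Uncorrected PET = 16 × 5.3222 = 85.155 mm
Correction = (N/12)(d/30) = (14.6/12)(30/30) = 1.2167
PET = 85.155 × 1.2167 = 103.608 mm/month

104 mm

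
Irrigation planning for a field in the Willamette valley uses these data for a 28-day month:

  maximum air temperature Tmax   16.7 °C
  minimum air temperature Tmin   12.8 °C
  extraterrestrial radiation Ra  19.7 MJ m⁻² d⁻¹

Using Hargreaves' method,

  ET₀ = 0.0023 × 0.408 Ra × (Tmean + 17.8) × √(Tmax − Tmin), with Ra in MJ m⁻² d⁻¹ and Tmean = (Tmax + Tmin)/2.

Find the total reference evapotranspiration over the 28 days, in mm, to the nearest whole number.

33 mm

Tmean = (16.7 + 12.8)/2 = 14.75 °C
0.408 Ra = 0.408 × 19.7 = 8.0376 mm/d equivalent
ET₀ = 0.0023 × 8.0376 × (14.75 + 17.8) × √3.9 = 0.0023 × 8.0376 × 32.55 × 1.9748 = 1.1883 mm/d
Over 28 days: 1.1883 × 28 = 33.272 mm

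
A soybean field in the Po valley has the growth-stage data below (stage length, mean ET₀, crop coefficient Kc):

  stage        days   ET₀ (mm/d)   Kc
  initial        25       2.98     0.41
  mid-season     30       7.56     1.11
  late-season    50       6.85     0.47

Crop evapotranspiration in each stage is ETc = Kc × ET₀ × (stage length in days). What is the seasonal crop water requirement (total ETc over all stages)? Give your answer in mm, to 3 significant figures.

initial: 0.41 × 2.98 × 25 = 30.55 mm
mid-season: 1.11 × 7.56 × 30 = 251.75 mm
late-season: 0.47 × 6.85 × 50 = 160.98 mm
Seasonal total = 443.28 mm

443 mm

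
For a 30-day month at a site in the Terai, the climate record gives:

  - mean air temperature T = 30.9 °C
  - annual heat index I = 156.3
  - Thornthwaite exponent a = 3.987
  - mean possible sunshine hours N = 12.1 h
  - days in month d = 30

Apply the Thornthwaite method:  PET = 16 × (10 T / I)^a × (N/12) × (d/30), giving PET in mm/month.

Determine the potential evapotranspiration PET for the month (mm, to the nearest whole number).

244 mm

10T/I = 10 × 30.9 / 156.3 = 1.9770
(10T/I)^a = 1.9770^3.987 = 15.1418
Uncorrected PET = 16 × 15.1418 = 242.269 mm
Correction = (N/12)(d/30) = (12.1/12)(30/30) = 1.0083
PET = 242.269 × 1.0083 = 244.280 mm/month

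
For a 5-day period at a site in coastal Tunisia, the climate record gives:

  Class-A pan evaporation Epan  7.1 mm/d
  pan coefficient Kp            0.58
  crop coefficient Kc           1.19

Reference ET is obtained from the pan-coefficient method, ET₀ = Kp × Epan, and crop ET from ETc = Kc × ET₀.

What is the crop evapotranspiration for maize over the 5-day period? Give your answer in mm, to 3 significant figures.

ET₀ = 0.58 × 7.1 = 4.1180 mm/d
ETc = Kc × ET₀ = 1.19 × 4.1180 = 4.9004 mm/d
Over 5 days: 4.9004 × 5 = 24.502 mm

24.5 mm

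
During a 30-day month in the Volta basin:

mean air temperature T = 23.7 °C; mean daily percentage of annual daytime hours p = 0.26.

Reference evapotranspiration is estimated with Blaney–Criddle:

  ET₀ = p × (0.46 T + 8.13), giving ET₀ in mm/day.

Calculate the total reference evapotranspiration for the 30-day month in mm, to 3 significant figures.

ET₀ = 0.26 × (0.46 × 23.7 + 8.13) = 0.26 × 19.032 = 4.9483 mm/d
Monthly total = 4.9483 × 30 = 148.449 mm

148 mm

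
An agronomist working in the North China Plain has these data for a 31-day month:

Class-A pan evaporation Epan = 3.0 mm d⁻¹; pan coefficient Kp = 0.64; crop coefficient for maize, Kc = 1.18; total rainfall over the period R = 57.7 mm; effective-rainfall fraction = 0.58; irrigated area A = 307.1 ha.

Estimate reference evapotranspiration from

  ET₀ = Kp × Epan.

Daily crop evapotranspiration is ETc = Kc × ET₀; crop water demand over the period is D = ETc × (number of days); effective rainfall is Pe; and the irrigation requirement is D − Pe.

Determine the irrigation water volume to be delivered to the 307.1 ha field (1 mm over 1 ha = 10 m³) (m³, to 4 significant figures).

ET₀ = 0.64 × 3.0 = 1.9200 mm/d
ETc = Kc × ET₀ = 1.18 × 1.9200 = 2.2656 mm/d
Crop demand D = ETc × 31 d = 2.2656 × 31 = 70.234 mm
Pe = 0.58 × 57.7 = 33.466 mm
D − Pe = 70.234 − 33.466 = 36.768 mm
Volume = 36.768 mm × 307.1 ha × 10 = 112914.5 m³

112900 m³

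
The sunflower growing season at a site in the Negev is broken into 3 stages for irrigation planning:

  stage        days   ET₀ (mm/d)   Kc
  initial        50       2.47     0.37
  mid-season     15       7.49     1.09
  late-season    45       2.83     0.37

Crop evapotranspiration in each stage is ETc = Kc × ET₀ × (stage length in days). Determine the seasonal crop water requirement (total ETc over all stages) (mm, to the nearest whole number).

initial: 0.37 × 2.47 × 50 = 45.70 mm
mid-season: 1.09 × 7.49 × 15 = 122.46 mm
late-season: 0.37 × 2.83 × 45 = 47.12 mm
Seasonal total = 215.28 mm

215 mm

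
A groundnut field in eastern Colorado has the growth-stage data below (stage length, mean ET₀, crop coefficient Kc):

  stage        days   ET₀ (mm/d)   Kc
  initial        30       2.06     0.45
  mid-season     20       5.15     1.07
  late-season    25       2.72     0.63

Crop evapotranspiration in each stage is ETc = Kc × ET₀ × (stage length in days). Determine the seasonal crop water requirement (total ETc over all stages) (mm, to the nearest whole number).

initial: 0.45 × 2.06 × 30 = 27.81 mm
mid-season: 1.07 × 5.15 × 20 = 110.21 mm
late-season: 0.63 × 2.72 × 25 = 42.84 mm
Seasonal total = 180.86 mm

181 mm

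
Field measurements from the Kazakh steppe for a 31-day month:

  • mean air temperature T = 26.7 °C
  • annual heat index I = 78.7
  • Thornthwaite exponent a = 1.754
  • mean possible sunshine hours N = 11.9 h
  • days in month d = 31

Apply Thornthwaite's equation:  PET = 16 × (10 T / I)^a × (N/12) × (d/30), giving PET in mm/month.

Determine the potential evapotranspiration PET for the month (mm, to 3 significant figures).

10T/I = 10 × 26.7 / 78.7 = 3.3926
(10T/I)^a = 3.3926^1.754 = 8.5223
Uncorrected PET = 16 × 8.5223 = 136.357 mm
Correction = (N/12)(d/30) = (11.9/12)(31/30) = 1.0247
PET = 136.357 × 1.0247 = 139.725 mm/month

140 mm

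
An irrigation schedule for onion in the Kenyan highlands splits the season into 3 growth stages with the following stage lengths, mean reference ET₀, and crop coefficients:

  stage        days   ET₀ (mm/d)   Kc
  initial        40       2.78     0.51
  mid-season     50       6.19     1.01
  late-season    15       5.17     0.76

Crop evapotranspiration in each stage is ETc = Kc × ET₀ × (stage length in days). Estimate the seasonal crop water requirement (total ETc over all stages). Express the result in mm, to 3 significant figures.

initial: 0.51 × 2.78 × 40 = 56.71 mm
mid-season: 1.01 × 6.19 × 50 = 312.60 mm
late-season: 0.76 × 5.17 × 15 = 58.94 mm
Seasonal total = 428.25 mm

428 mm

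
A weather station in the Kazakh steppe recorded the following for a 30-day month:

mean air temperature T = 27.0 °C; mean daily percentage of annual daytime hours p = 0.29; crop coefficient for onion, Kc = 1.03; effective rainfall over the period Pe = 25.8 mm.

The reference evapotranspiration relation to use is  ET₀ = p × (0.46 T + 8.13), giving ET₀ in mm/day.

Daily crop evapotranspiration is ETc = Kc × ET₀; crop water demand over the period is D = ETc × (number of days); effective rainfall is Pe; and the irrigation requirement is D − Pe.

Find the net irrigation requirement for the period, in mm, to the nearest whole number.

ET₀ = 0.29 × (0.46 × 27.0 + 8.13) = 0.29 × 20.550 = 5.9595 mm/d
ETc = Kc × ET₀ = 1.03 × 5.9595 = 6.1383 mm/d
Crop demand D = ETc × 30 d = 6.1383 × 30 = 184.149 mm
D − Pe = 184.149 − 25.8 = 158.349 mm

158 mm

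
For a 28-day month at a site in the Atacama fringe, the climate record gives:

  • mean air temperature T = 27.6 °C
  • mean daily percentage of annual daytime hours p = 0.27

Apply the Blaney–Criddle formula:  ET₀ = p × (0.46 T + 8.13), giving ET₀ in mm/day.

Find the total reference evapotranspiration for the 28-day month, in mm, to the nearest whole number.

ET₀ = 0.27 × (0.46 × 27.6 + 8.13) = 0.27 × 20.826 = 5.6230 mm/d
Monthly total = 5.6230 × 28 = 157.444 mm

157 mm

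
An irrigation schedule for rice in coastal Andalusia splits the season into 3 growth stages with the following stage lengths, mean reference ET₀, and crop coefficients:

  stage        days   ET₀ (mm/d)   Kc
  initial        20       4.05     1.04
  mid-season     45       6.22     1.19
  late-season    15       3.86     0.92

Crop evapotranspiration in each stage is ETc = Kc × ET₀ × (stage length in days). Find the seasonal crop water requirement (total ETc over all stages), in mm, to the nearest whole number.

initial: 1.04 × 4.05 × 20 = 84.24 mm
mid-season: 1.19 × 6.22 × 45 = 333.08 mm
late-season: 0.92 × 3.86 × 15 = 53.27 mm
Seasonal total = 470.59 mm

471 mm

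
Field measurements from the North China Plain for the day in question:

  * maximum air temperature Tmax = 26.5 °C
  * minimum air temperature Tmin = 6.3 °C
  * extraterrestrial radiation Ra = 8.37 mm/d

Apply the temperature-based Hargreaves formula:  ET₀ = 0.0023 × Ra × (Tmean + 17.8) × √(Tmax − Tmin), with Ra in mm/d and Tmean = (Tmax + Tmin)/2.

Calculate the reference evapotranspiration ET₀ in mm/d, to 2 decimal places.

2.96 mm/d

Tmean = (26.5 + 6.3)/2 = 16.40 °C
ET₀ = 0.0023 × 8.37 × (16.40 + 17.8) × √20.2 = 0.0023 × 8.37 × 34.20 × 4.4944 = 2.9590 mm/d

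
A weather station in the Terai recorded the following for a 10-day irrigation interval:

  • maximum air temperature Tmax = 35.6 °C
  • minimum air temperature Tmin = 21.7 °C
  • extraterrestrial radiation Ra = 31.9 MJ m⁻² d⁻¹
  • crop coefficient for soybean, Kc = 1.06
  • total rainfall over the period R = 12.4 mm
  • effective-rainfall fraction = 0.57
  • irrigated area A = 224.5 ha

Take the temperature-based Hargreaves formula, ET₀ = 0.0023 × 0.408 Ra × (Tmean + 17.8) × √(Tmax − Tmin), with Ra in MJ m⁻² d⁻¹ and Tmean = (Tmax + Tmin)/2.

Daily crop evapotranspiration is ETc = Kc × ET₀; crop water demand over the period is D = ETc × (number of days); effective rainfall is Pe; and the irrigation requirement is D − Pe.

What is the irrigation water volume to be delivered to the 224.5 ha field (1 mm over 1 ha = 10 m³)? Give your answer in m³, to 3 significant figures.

107000 m³

Tmean = (35.6 + 21.7)/2 = 28.65 °C
0.408 Ra = 0.408 × 31.9 = 13.0152 mm/d equivalent
ET₀ = 0.0023 × 13.0152 × (28.65 + 17.8) × √13.9 = 0.0023 × 13.0152 × 46.45 × 3.7283 = 5.1841 mm/d
ETc = Kc × ET₀ = 1.06 × 5.1841 = 5.4951 mm/d
Crop demand D = ETc × 10 d = 5.4951 × 10 = 54.951 mm
Pe = 0.57 × 12.4 = 7.068 mm
D − Pe = 54.951 − 7.068 = 47.883 mm
Volume = 47.883 mm × 224.5 ha × 10 = 107497.3 m³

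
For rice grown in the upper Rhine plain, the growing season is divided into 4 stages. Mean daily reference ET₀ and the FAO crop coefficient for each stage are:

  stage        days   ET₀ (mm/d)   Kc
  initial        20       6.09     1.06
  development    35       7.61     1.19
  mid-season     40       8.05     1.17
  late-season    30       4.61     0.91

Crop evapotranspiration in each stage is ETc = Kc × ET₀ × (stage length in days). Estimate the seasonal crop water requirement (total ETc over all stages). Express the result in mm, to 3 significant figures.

949 mm

initial: 1.06 × 6.09 × 20 = 129.11 mm
development: 1.19 × 7.61 × 35 = 316.96 mm
mid-season: 1.17 × 8.05 × 40 = 376.74 mm
late-season: 0.91 × 4.61 × 30 = 125.85 mm
Seasonal total = 948.66 mm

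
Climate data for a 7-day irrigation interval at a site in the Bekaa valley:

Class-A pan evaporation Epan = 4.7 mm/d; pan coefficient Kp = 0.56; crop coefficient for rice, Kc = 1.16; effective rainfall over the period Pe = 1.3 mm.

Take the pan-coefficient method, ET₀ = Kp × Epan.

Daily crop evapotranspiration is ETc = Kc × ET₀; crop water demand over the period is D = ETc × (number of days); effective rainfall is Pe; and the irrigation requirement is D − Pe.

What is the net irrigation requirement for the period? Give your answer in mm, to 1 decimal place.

ET₀ = 0.56 × 4.7 = 2.6320 mm/d
ETc = Kc × ET₀ = 1.16 × 2.6320 = 3.0531 mm/d
Crop demand D = ETc × 7 d = 3.0531 × 7 = 21.372 mm
D − Pe = 21.372 − 1.3 = 20.072 mm

20.1 mm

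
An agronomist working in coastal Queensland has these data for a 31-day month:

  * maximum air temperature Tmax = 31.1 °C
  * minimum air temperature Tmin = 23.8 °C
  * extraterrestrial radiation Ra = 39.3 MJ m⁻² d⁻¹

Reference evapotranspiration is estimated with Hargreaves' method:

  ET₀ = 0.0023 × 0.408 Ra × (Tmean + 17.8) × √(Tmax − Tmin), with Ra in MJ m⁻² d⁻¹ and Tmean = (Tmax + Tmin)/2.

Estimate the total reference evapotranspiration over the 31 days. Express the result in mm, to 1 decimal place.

Tmean = (31.1 + 23.8)/2 = 27.45 °C
0.408 Ra = 0.408 × 39.3 = 16.0344 mm/d equivalent
ET₀ = 0.0023 × 16.0344 × (27.45 + 17.8) × √7.3 = 0.0023 × 16.0344 × 45.25 × 2.7019 = 4.5089 mm/d
Over 31 days: 4.5089 × 31 = 139.776 mm

139.8 mm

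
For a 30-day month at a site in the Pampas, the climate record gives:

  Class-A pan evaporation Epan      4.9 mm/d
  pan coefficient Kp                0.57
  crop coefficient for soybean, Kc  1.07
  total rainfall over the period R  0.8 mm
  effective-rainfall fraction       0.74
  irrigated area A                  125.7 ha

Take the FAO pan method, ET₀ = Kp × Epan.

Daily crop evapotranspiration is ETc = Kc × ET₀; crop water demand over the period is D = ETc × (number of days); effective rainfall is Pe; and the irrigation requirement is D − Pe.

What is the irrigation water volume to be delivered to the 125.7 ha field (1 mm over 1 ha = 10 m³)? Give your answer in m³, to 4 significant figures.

112000 m³

ET₀ = 0.57 × 4.9 = 2.7930 mm/d
ETc = Kc × ET₀ = 1.07 × 2.7930 = 2.9885 mm/d
Crop demand D = ETc × 30 d = 2.9885 × 30 = 89.655 mm
Pe = 0.74 × 0.8 = 0.592 mm
D − Pe = 89.655 − 0.592 = 89.063 mm
Volume = 89.063 mm × 125.7 ha × 10 = 111952.2 m³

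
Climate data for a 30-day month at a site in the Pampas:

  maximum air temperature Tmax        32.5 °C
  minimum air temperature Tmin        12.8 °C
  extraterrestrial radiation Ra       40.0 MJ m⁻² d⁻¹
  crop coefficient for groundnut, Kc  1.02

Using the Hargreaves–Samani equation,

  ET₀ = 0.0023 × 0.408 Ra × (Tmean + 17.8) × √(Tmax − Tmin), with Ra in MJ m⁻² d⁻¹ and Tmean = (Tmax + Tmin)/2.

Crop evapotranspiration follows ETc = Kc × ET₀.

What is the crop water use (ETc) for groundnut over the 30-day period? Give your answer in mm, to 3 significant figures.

206 mm

Tmean = (32.5 + 12.8)/2 = 22.65 °C
0.408 Ra = 0.408 × 40.0 = 16.3200 mm/d equivalent
ET₀ = 0.0023 × 16.3200 × (22.65 + 17.8) × √19.7 = 0.0023 × 16.3200 × 40.45 × 4.4385 = 6.7391 mm/d
ETc = Kc × ET₀ = 1.02 × 6.7391 = 6.8739 mm/d
Over 30 days: 6.8739 × 30 = 206.217 mm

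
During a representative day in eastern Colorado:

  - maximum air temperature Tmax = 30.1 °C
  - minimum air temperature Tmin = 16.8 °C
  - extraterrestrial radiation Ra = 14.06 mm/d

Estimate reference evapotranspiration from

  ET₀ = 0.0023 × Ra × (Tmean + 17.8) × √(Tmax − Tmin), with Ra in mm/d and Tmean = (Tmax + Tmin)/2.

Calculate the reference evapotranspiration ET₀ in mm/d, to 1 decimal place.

Tmean = (30.1 + 16.8)/2 = 23.45 °C
ET₀ = 0.0023 × 14.06 × (23.45 + 17.8) × √13.3 = 0.0023 × 14.06 × 41.25 × 3.6469 = 4.8648 mm/d

4.9 mm/d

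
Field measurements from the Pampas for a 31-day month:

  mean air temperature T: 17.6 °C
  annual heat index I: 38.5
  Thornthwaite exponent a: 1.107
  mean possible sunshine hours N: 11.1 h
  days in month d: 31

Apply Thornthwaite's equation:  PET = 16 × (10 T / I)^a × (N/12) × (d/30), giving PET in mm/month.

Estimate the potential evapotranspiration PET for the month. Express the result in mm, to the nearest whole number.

10T/I = 10 × 17.6 / 38.5 = 4.5714
(10T/I)^a = 4.5714^1.107 = 5.3787
Uncorrected PET = 16 × 5.3787 = 86.059 mm
Correction = (N/12)(d/30) = (11.1/12)(31/30) = 0.9558
PET = 86.059 × 0.9558 = 82.255 mm/month

82 mm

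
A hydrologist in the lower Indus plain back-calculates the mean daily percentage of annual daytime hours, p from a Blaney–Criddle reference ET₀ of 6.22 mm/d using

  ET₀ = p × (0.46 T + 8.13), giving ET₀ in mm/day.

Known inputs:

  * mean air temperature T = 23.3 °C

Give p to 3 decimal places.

0.330

p = ET₀ / (0.46 T + 8.13) = 6.22 / (0.46 × 23.3 + 8.13) = 6.22 / 18.848 = 0.3300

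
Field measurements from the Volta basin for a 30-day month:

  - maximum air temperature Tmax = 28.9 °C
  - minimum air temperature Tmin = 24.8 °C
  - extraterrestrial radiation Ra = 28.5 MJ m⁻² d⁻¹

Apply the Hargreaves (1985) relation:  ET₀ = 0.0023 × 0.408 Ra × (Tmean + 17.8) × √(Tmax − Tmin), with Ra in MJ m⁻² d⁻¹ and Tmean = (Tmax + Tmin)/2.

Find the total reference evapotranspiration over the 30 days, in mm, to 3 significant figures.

Tmean = (28.9 + 24.8)/2 = 26.85 °C
0.408 Ra = 0.408 × 28.5 = 11.6280 mm/d equivalent
ET₀ = 0.0023 × 11.6280 × (26.85 + 17.8) × √4.1 = 0.0023 × 11.6280 × 44.65 × 2.0248 = 2.4179 mm/d
Over 30 days: 2.4179 × 30 = 72.537 mm

72.5 mm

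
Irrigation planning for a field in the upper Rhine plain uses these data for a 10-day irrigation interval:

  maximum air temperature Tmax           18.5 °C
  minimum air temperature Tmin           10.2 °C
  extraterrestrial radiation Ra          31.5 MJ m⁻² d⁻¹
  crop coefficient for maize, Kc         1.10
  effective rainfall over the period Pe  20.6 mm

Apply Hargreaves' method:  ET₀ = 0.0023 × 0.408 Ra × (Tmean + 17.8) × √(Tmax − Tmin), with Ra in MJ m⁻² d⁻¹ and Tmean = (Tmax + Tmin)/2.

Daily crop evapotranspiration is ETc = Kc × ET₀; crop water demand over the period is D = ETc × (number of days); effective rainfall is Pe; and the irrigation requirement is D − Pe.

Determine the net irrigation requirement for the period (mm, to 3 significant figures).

9.52 mm

Tmean = (18.5 + 10.2)/2 = 14.35 °C
0.408 Ra = 0.408 × 31.5 = 12.8520 mm/d equivalent
ET₀ = 0.0023 × 12.8520 × (14.35 + 17.8) × √8.3 = 0.0023 × 12.8520 × 32.15 × 2.8810 = 2.7379 mm/d
ETc = Kc × ET₀ = 1.10 × 2.7379 = 3.0117 mm/d
Crop demand D = ETc × 10 d = 3.0117 × 10 = 30.117 mm
D − Pe = 30.117 − 20.6 = 9.517 mm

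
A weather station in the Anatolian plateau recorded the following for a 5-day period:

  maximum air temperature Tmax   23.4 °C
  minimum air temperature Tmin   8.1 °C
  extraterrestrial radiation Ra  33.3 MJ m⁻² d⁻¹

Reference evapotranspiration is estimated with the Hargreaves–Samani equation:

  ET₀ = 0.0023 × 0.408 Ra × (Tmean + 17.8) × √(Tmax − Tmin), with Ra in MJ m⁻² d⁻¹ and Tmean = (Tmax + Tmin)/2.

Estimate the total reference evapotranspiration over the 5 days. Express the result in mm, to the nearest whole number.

Tmean = (23.4 + 8.1)/2 = 15.75 °C
0.408 Ra = 0.408 × 33.3 = 13.5864 mm/d equivalent
ET₀ = 0.0023 × 13.5864 × (15.75 + 17.8) × √15.3 = 0.0023 × 13.5864 × 33.55 × 3.9115 = 4.1008 mm/d
Over 5 days: 4.1008 × 5 = 20.504 mm

21 mm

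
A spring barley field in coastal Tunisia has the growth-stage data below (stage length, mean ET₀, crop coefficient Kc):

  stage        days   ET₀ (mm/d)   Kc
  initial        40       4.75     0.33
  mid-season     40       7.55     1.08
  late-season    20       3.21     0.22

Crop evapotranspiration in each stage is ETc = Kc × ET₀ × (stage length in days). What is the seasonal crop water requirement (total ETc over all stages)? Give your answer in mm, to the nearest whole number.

403 mm

initial: 0.33 × 4.75 × 40 = 62.70 mm
mid-season: 1.08 × 7.55 × 40 = 326.16 mm
late-season: 0.22 × 3.21 × 20 = 14.12 mm
Seasonal total = 402.98 mm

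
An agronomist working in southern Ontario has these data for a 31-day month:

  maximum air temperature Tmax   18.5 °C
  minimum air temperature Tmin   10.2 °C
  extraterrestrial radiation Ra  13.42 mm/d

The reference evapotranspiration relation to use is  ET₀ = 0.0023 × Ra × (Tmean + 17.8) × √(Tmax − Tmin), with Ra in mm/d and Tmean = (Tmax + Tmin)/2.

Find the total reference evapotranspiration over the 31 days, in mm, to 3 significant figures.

Tmean = (18.5 + 10.2)/2 = 14.35 °C
ET₀ = 0.0023 × 13.42 × (14.35 + 17.8) × √8.3 = 0.0023 × 13.42 × 32.15 × 2.8810 = 2.8589 mm/d
Over 31 days: 2.8589 × 31 = 88.626 mm

88.6 mm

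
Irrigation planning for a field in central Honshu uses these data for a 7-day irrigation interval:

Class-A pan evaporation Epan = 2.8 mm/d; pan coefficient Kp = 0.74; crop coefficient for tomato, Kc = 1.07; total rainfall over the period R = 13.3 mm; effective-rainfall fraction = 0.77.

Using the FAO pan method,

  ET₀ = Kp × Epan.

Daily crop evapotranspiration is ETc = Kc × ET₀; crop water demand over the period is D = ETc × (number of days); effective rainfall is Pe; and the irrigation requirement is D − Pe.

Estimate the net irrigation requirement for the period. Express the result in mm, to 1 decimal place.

5.3 mm

ET₀ = 0.74 × 2.8 = 2.0720 mm/d
ETc = Kc × ET₀ = 1.07 × 2.0720 = 2.2170 mm/d
Crop demand D = ETc × 7 d = 2.2170 × 7 = 15.519 mm
Pe = 0.77 × 13.3 = 10.241 mm
D − Pe = 15.519 − 10.241 = 5.278 mm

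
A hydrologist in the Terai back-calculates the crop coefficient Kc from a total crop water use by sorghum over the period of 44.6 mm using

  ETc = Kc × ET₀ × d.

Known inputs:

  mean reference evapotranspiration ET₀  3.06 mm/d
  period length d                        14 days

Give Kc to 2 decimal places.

ETc = Kc × ET₀ × d  ⇒  Kc = ETc / (ET₀ × d)
Kc = 44.6 / (3.06 × 14) = 44.6 / 42.84 = 1.0411

1.04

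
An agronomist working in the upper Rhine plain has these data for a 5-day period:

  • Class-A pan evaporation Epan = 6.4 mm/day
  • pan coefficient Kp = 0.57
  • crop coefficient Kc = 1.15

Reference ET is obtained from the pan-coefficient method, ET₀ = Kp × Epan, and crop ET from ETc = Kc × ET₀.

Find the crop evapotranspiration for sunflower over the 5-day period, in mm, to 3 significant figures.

ET₀ = 0.57 × 6.4 = 3.6480 mm/d
ETc = Kc × ET₀ = 1.15 × 3.6480 = 4.1952 mm/d
Over 5 days: 4.1952 × 5 = 20.976 mm

21.0 mm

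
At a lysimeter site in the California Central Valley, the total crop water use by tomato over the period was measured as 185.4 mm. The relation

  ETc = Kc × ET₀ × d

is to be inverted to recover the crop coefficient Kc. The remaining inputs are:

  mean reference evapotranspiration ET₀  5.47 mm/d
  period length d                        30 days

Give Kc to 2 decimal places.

ETc = Kc × ET₀ × d  ⇒  Kc = ETc / (ET₀ × d)
Kc = 185.4 / (5.47 × 30) = 185.4 / 164.10 = 1.1298

1.13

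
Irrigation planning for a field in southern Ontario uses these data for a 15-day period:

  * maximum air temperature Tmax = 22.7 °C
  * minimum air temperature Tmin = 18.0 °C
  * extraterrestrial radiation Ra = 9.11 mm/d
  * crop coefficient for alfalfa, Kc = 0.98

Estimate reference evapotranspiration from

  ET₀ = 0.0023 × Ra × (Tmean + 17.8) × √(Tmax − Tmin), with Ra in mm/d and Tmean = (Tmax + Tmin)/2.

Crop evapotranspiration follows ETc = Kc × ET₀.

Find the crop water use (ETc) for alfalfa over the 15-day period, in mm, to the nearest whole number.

25 mm

Tmean = (22.7 + 18.0)/2 = 20.35 °C
ET₀ = 0.0023 × 9.11 × (20.35 + 17.8) × √4.7 = 0.0023 × 9.11 × 38.15 × 2.1679 = 1.7329 mm/d
ETc = Kc × ET₀ = 0.98 × 1.7329 = 1.6982 mm/d
Over 15 days: 1.6982 × 15 = 25.473 mm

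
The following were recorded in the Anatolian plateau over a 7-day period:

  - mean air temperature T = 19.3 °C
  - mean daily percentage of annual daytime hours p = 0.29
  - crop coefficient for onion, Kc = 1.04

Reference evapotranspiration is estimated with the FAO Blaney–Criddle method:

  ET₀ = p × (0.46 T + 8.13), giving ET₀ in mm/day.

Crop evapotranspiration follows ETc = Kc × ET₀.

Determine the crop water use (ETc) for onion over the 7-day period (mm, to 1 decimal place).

35.9 mm

ET₀ = 0.29 × (0.46 × 19.3 + 8.13) = 0.29 × 17.008 = 4.9323 mm/d
ETc = Kc × ET₀ = 1.04 × 4.9323 = 5.1296 mm/d
Over 7 days: 5.1296 × 7 = 35.907 mm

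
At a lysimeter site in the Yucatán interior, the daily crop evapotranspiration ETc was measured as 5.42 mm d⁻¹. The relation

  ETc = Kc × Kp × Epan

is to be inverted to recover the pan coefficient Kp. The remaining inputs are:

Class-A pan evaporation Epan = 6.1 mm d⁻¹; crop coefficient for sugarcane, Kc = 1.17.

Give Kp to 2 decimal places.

ETc = Kc × Kp × Epan  ⇒  Kp = ETc / (Kc × Epan)
Kp = 5.42 / (1.17 × 6.1) = 5.42 / 7.137 = 0.7594

0.76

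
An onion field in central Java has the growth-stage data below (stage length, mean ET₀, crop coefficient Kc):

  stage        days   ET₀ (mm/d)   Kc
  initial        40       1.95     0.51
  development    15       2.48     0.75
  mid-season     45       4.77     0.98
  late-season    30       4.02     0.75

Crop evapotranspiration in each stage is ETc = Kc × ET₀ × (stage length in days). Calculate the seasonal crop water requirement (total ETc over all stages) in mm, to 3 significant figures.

initial: 0.51 × 1.95 × 40 = 39.78 mm
development: 0.75 × 2.48 × 15 = 27.90 mm
mid-season: 0.98 × 4.77 × 45 = 210.36 mm
late-season: 0.75 × 4.02 × 30 = 90.45 mm
Seasonal total = 368.49 mm

368 mm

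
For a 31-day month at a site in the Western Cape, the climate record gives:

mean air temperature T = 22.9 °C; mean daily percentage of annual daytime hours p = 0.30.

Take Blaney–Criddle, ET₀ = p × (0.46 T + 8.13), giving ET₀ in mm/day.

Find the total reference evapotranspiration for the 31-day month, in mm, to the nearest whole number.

ET₀ = 0.30 × (0.46 × 22.9 + 8.13) = 0.30 × 18.664 = 5.5992 mm/d
Monthly total = 5.5992 × 31 = 173.575 mm

174 mm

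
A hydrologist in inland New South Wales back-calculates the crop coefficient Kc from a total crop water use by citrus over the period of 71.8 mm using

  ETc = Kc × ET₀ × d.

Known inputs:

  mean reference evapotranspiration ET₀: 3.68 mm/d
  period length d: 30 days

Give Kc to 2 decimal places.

0.65

ETc = Kc × ET₀ × d  ⇒  Kc = ETc / (ET₀ × d)
Kc = 71.8 / (3.68 × 30) = 71.8 / 110.40 = 0.6504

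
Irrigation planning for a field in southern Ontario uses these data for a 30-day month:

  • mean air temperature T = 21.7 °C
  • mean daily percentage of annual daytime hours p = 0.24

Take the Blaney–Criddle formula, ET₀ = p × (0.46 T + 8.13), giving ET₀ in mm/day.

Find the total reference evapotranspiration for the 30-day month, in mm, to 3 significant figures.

ET₀ = 0.24 × (0.46 × 21.7 + 8.13) = 0.24 × 18.112 = 4.3469 mm/d
Monthly total = 4.3469 × 30 = 130.407 mm

130 mm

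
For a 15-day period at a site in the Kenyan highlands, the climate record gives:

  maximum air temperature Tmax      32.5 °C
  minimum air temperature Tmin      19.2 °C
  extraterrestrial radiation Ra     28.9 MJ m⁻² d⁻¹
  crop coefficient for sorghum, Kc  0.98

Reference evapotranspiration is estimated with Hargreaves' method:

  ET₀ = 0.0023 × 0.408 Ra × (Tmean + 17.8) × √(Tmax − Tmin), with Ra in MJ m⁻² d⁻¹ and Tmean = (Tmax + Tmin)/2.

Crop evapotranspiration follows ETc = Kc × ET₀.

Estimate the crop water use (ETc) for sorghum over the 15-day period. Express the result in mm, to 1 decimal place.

63.5 mm

Tmean = (32.5 + 19.2)/2 = 25.85 °C
0.408 Ra = 0.408 × 28.9 = 11.7912 mm/d equivalent
ET₀ = 0.0023 × 11.7912 × (25.85 + 17.8) × √13.3 = 0.0023 × 11.7912 × 43.65 × 3.6469 = 4.3171 mm/d
ETc = Kc × ET₀ = 0.98 × 4.3171 = 4.2308 mm/d
Over 15 days: 4.2308 × 15 = 63.462 mm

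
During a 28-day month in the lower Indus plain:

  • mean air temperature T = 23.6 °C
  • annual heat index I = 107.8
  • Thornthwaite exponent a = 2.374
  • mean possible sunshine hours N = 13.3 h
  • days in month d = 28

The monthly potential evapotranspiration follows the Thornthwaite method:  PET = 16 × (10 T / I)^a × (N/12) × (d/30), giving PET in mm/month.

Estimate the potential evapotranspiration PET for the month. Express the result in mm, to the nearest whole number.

10T/I = 10 × 23.6 / 107.8 = 2.1892
(10T/I)^a = 2.1892^2.374 = 6.4245
Uncorrected PET = 16 × 6.4245 = 102.792 mm
Correction = (N/12)(d/30) = (13.3/12)(28/30) = 1.0344
PET = 102.792 × 1.0344 = 106.328 mm/month

106 mm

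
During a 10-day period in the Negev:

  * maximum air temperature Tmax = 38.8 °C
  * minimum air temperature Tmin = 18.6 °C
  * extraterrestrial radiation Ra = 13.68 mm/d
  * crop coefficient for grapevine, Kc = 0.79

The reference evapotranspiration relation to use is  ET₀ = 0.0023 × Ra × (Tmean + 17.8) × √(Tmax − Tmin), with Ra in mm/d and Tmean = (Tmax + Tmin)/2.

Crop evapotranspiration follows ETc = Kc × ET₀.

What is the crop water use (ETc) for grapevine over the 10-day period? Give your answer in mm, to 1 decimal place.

51.9 mm

Tmean = (38.8 + 18.6)/2 = 28.70 °C
ET₀ = 0.0023 × 13.68 × (28.70 + 17.8) × √20.2 = 0.0023 × 13.68 × 46.50 × 4.4944 = 6.5756 mm/d
ETc = Kc × ET₀ = 0.79 × 6.5756 = 5.1947 mm/d
Over 10 days: 5.1947 × 10 = 51.947 mm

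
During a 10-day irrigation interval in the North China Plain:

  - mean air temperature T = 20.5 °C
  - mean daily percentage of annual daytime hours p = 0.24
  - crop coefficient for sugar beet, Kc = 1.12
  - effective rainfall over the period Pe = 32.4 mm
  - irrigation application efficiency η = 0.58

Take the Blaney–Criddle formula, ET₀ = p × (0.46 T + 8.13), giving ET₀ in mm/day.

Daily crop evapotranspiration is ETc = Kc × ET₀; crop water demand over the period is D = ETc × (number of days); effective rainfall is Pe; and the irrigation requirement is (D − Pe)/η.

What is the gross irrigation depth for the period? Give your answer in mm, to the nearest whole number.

ET₀ = 0.24 × (0.46 × 20.5 + 8.13) = 0.24 × 17.560 = 4.2144 mm/d
ETc = Kc × ET₀ = 1.12 × 4.2144 = 4.7201 mm/d
Crop demand D = ETc × 10 d = 4.7201 × 10 = 47.201 mm
D − Pe = 47.201 − 32.4 = 14.801 mm
Gross irrigation = 14.801 / 0.58 = 25.519 mm

26 mm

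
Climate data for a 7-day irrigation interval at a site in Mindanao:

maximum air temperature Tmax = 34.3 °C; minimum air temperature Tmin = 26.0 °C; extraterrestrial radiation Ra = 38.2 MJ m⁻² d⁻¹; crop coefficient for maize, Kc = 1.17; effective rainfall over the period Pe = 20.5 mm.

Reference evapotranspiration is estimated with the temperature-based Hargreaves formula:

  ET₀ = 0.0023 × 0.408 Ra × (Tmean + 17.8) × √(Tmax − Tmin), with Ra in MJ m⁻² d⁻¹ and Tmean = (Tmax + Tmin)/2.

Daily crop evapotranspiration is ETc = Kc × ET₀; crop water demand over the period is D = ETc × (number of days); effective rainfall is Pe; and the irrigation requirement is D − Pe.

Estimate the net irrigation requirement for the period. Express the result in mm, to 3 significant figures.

Tmean = (34.3 + 26.0)/2 = 30.15 °C
0.408 Ra = 0.408 × 38.2 = 15.5856 mm/d equivalent
ET₀ = 0.0023 × 15.5856 × (30.15 + 17.8) × √8.3 = 0.0023 × 15.5856 × 47.95 × 2.8810 = 4.9520 mm/d
ETc = Kc × ET₀ = 1.17 × 4.9520 = 5.7938 mm/d
Crop demand D = ETc × 7 d = 5.7938 × 7 = 40.557 mm
D − Pe = 40.557 − 20.5 = 20.057 mm

20.1 mm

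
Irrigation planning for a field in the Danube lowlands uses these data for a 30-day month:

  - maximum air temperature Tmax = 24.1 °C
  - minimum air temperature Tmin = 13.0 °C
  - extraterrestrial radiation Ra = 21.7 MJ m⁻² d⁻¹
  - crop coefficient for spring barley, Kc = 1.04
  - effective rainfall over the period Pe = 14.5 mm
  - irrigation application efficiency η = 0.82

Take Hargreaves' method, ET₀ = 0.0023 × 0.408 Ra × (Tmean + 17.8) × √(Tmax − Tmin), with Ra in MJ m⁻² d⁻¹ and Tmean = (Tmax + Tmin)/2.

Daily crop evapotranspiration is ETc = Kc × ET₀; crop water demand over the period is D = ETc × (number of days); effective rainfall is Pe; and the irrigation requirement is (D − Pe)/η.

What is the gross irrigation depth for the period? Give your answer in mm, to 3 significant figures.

Tmean = (24.1 + 13.0)/2 = 18.55 °C
0.408 Ra = 0.408 × 21.7 = 8.8536 mm/d equivalent
ET₀ = 0.0023 × 8.8536 × (18.55 + 17.8) × √11.1 = 0.0023 × 8.8536 × 36.35 × 3.3317 = 2.4661 mm/d
ETc = Kc × ET₀ = 1.04 × 2.4661 = 2.5647 mm/d
Crop demand D = ETc × 30 d = 2.5647 × 30 = 76.941 mm
D − Pe = 76.941 − 14.5 = 62.441 mm
Gross irrigation = 62.441 / 0.82 = 76.148 mm

76.1 mm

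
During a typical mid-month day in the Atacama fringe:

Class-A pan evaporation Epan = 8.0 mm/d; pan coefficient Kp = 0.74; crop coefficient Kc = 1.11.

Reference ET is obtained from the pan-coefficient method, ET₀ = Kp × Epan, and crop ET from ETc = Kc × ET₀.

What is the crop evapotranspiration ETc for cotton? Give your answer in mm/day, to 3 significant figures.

6.57 mm/day

ET₀ = 0.74 × 8.0 = 5.9200 mm/d
ETc = Kc × ET₀ = 1.11 × 5.9200 = 6.5712 mm/d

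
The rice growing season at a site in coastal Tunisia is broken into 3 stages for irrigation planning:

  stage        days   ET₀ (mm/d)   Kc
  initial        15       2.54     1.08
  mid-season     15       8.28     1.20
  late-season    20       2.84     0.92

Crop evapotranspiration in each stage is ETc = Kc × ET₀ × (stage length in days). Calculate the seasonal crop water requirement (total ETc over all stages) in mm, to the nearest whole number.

initial: 1.08 × 2.54 × 15 = 41.15 mm
mid-season: 1.20 × 8.28 × 15 = 149.04 mm
late-season: 0.92 × 2.84 × 20 = 52.26 mm
Seasonal total = 242.45 mm

242 mm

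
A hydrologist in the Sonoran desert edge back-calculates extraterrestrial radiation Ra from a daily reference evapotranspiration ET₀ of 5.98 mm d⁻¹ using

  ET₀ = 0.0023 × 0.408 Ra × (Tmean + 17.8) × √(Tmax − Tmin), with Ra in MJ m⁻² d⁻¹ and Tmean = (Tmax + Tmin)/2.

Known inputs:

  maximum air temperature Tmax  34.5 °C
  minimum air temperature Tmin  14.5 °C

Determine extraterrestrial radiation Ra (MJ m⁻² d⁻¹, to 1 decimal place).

33.7 MJ m⁻² d⁻¹

Tmean = (34.5+14.5)/2 = 24.50 °C; ΔT = 20.0
Ra = ET₀ / [0.0023 × 0.408 × (Tmean+17.8) × √ΔT]
   = 5.98 / (0.0023 × 0.408 × 42.30 × 4.4721) = 33.687 MJ m⁻² d⁻¹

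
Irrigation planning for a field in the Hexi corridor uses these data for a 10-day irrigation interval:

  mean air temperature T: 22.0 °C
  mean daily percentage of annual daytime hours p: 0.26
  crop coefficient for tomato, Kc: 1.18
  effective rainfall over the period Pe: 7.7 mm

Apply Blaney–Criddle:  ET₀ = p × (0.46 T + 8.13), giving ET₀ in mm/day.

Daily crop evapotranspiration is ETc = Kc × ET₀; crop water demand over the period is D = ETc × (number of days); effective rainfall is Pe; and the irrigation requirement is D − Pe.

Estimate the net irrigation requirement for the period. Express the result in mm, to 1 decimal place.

48.3 mm

ET₀ = 0.26 × (0.46 × 22.0 + 8.13) = 0.26 × 18.250 = 4.7450 mm/d
ETc = Kc × ET₀ = 1.18 × 4.7450 = 5.5991 mm/d
Crop demand D = ETc × 10 d = 5.5991 × 10 = 55.991 mm
D − Pe = 55.991 − 7.7 = 48.291 mm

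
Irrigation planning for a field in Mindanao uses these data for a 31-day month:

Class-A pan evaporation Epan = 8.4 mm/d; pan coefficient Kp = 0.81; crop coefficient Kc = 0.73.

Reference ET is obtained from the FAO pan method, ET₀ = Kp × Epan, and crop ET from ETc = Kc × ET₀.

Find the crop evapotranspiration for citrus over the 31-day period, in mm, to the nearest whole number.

154 mm

ET₀ = 0.81 × 8.4 = 6.8040 mm/d
ETc = Kc × ET₀ = 0.73 × 6.8040 = 4.9669 mm/d
Over 31 days: 4.9669 × 31 = 153.974 mm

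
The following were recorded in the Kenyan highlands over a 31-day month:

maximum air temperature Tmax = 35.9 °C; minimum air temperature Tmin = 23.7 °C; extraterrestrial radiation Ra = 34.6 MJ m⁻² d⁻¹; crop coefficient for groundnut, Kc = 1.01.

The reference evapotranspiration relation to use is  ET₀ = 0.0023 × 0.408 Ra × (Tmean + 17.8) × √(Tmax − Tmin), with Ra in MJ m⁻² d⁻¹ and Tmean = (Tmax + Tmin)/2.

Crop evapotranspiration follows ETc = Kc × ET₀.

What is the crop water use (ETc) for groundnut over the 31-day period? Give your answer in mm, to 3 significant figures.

169 mm

Tmean = (35.9 + 23.7)/2 = 29.80 °C
0.408 Ra = 0.408 × 34.6 = 14.1168 mm/d equivalent
ET₀ = 0.0023 × 14.1168 × (29.80 + 17.8) × √12.2 = 0.0023 × 14.1168 × 47.60 × 3.4928 = 5.3981 mm/d
ETc = Kc × ET₀ = 1.01 × 5.3981 = 5.4521 mm/d
Over 31 days: 5.4521 × 31 = 169.015 mm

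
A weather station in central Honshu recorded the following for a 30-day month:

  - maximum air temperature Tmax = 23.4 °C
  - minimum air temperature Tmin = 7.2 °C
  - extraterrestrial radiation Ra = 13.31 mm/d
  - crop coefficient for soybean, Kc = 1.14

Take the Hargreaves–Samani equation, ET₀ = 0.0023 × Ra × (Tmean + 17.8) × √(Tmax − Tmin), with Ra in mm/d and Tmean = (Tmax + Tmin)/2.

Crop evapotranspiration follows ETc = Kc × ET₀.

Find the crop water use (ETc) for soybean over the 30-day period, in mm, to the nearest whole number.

139 mm

Tmean = (23.4 + 7.2)/2 = 15.30 °C
ET₀ = 0.0023 × 13.31 × (15.30 + 17.8) × √16.2 = 0.0023 × 13.31 × 33.10 × 4.0249 = 4.0784 mm/d
ETc = Kc × ET₀ = 1.14 × 4.0784 = 4.6494 mm/d
Over 30 days: 4.6494 × 30 = 139.482 mm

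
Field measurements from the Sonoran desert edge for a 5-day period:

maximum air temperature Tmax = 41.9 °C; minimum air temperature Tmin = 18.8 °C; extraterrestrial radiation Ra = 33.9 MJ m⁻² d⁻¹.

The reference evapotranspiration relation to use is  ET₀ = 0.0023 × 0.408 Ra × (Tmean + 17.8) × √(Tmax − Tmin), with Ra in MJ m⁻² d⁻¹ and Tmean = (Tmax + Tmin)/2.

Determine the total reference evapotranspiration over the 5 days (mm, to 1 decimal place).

36.8 mm

Tmean = (41.9 + 18.8)/2 = 30.35 °C
0.408 Ra = 0.408 × 33.9 = 13.8312 mm/d equivalent
ET₀ = 0.0023 × 13.8312 × (30.35 + 17.8) × √23.1 = 0.0023 × 13.8312 × 48.15 × 4.8062 = 7.3618 mm/d
Over 5 days: 7.3618 × 5 = 36.809 mm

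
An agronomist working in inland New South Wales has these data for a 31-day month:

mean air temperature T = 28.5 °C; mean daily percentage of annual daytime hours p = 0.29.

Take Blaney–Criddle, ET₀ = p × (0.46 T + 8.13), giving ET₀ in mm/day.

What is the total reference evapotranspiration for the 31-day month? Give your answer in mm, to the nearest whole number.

191 mm

ET₀ = 0.29 × (0.46 × 28.5 + 8.13) = 0.29 × 21.240 = 6.1596 mm/d
Monthly total = 6.1596 × 31 = 190.948 mm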